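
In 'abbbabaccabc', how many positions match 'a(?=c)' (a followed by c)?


Lookahead 'a(?=c)' matches 'a' only when followed by 'c'.
String: 'abbbabaccabc'
Checking each position where char is 'a':
  pos 0: 'a' -> no (next='b')
  pos 4: 'a' -> no (next='b')
  pos 6: 'a' -> MATCH (next='c')
  pos 9: 'a' -> no (next='b')
Matching positions: [6]
Count: 1

1


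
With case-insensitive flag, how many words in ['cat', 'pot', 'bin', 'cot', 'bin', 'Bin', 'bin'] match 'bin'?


Case-insensitive matching: compare each word's lowercase form to 'bin'.
  'cat' -> lower='cat' -> no
  'pot' -> lower='pot' -> no
  'bin' -> lower='bin' -> MATCH
  'cot' -> lower='cot' -> no
  'bin' -> lower='bin' -> MATCH
  'Bin' -> lower='bin' -> MATCH
  'bin' -> lower='bin' -> MATCH
Matches: ['bin', 'bin', 'Bin', 'bin']
Count: 4

4


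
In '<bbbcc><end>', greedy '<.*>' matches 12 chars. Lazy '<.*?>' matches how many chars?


Greedy '<.*>' tries to match as MUCH as possible.
Lazy '<.*?>' tries to match as LITTLE as possible.

String: '<bbbcc><end>'
Greedy '<.*>' starts at first '<' and extends to the LAST '>': '<bbbcc><end>' (12 chars)
Lazy '<.*?>' starts at first '<' and stops at the FIRST '>': '<bbbcc>' (7 chars)

7


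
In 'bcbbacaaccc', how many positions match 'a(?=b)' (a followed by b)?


Lookahead 'a(?=b)' matches 'a' only when followed by 'b'.
String: 'bcbbacaaccc'
Checking each position where char is 'a':
  pos 4: 'a' -> no (next='c')
  pos 6: 'a' -> no (next='a')
  pos 7: 'a' -> no (next='c')
Matching positions: []
Count: 0

0


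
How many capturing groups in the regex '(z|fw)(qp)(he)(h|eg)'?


To count capturing groups, count each '(' that starts a group.
Pattern: '(z|fw)(qp)(he)(h|eg)'
Walking through the pattern:
  Position 0: '(' -> group #1
  Position 6: '(' -> group #2
  Position 10: '(' -> group #3
  Position 14: '(' -> group #4
Total capturing groups: 4

4


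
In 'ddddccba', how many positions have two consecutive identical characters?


Looking for consecutive identical characters in 'ddddccba':
  pos 0-1: 'd' vs 'd' -> MATCH ('dd')
  pos 1-2: 'd' vs 'd' -> MATCH ('dd')
  pos 2-3: 'd' vs 'd' -> MATCH ('dd')
  pos 3-4: 'd' vs 'c' -> different
  pos 4-5: 'c' vs 'c' -> MATCH ('cc')
  pos 5-6: 'c' vs 'b' -> different
  pos 6-7: 'b' vs 'a' -> different
Consecutive identical pairs: ['dd', 'dd', 'dd', 'cc']
Count: 4

4


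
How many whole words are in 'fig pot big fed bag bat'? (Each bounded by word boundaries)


Word boundaries (\b) mark the start/end of each word.
Text: 'fig pot big fed bag bat'
Splitting by whitespace:
  Word 1: 'fig'
  Word 2: 'pot'
  Word 3: 'big'
  Word 4: 'fed'
  Word 5: 'bag'
  Word 6: 'bat'
Total whole words: 6

6


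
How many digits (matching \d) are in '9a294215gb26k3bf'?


\d matches any digit 0-9.
Scanning '9a294215gb26k3bf':
  pos 0: '9' -> DIGIT
  pos 2: '2' -> DIGIT
  pos 3: '9' -> DIGIT
  pos 4: '4' -> DIGIT
  pos 5: '2' -> DIGIT
  pos 6: '1' -> DIGIT
  pos 7: '5' -> DIGIT
  pos 10: '2' -> DIGIT
  pos 11: '6' -> DIGIT
  pos 13: '3' -> DIGIT
Digits found: ['9', '2', '9', '4', '2', '1', '5', '2', '6', '3']
Total: 10

10


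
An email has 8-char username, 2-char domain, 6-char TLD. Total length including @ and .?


An email address has format: username@domain.tld
Username length: 8
'@' character: 1
Domain length: 2
'.' character: 1
TLD length: 6
Total = 8 + 1 + 2 + 1 + 6 = 18

18


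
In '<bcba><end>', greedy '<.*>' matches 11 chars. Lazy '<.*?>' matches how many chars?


Greedy '<.*>' tries to match as MUCH as possible.
Lazy '<.*?>' tries to match as LITTLE as possible.

String: '<bcba><end>'
Greedy '<.*>' starts at first '<' and extends to the LAST '>': '<bcba><end>' (11 chars)
Lazy '<.*?>' starts at first '<' and stops at the FIRST '>': '<bcba>' (6 chars)

6


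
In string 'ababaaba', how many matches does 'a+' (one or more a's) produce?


Pattern 'a+' matches one or more consecutive a's.
String: 'ababaaba'
Scanning for runs of a:
  Match 1: 'a' (length 1)
  Match 2: 'a' (length 1)
  Match 3: 'aa' (length 2)
  Match 4: 'a' (length 1)
Total matches: 4

4


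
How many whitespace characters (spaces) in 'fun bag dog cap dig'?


\s matches whitespace characters (spaces, tabs, etc.).
Text: 'fun bag dog cap dig'
This text has 5 words separated by spaces.
Number of spaces = number of words - 1 = 5 - 1 = 4

4


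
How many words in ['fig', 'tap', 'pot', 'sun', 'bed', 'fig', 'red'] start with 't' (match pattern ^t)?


Pattern ^t anchors to start of word. Check which words begin with 't':
  'fig' -> no
  'tap' -> MATCH (starts with 't')
  'pot' -> no
  'sun' -> no
  'bed' -> no
  'fig' -> no
  'red' -> no
Matching words: ['tap']
Count: 1

1


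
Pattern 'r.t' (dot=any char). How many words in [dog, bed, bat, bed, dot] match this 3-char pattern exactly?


Pattern 'r.t' means: starts with 'r', any single char, ends with 't'.
Checking each word (must be exactly 3 chars):
  'dog' (len=3): no
  'bed' (len=3): no
  'bat' (len=3): no
  'bed' (len=3): no
  'dot' (len=3): no
Matching words: []
Total: 0

0


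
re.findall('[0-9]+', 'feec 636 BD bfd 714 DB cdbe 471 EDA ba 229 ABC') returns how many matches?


Pattern '[0-9]+' finds one or more digits.
Text: 'feec 636 BD bfd 714 DB cdbe 471 EDA ba 229 ABC'
Scanning for matches:
  Match 1: '636'
  Match 2: '714'
  Match 3: '471'
  Match 4: '229'
Total matches: 4

4


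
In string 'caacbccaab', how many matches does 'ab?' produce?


Pattern 'ab?' matches 'a' optionally followed by 'b'.
String: 'caacbccaab'
Scanning left to right for 'a' then checking next char:
  Match 1: 'a' (a not followed by b)
  Match 2: 'a' (a not followed by b)
  Match 3: 'a' (a not followed by b)
  Match 4: 'ab' (a followed by b)
Total matches: 4

4


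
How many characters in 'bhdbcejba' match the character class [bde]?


Character class [bde] matches any of: {b, d, e}
Scanning string 'bhdbcejba' character by character:
  pos 0: 'b' -> MATCH
  pos 1: 'h' -> no
  pos 2: 'd' -> MATCH
  pos 3: 'b' -> MATCH
  pos 4: 'c' -> no
  pos 5: 'e' -> MATCH
  pos 6: 'j' -> no
  pos 7: 'b' -> MATCH
  pos 8: 'a' -> no
Total matches: 5

5


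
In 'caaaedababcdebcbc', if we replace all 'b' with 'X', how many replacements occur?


re.sub('b', 'X', text) replaces every occurrence of 'b' with 'X'.
Text: 'caaaedababcdebcbc'
Scanning for 'b':
  pos 7: 'b' -> replacement #1
  pos 9: 'b' -> replacement #2
  pos 13: 'b' -> replacement #3
  pos 15: 'b' -> replacement #4
Total replacements: 4

4


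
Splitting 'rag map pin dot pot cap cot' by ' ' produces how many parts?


Splitting by ' ' breaks the string at each occurrence of the separator.
Text: 'rag map pin dot pot cap cot'
Parts after split:
  Part 1: 'rag'
  Part 2: 'map'
  Part 3: 'pin'
  Part 4: 'dot'
  Part 5: 'pot'
  Part 6: 'cap'
  Part 7: 'cot'
Total parts: 7

7


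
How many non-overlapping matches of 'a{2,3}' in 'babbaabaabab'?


Pattern 'a{2,3}' matches between 2 and 3 consecutive a's (greedy).
String: 'babbaabaabab'
Finding runs of a's and applying greedy matching:
  Run at pos 1: 'a' (length 1)
  Run at pos 4: 'aa' (length 2)
  Run at pos 7: 'aa' (length 2)
  Run at pos 10: 'a' (length 1)
Matches: ['aa', 'aa']
Count: 2

2


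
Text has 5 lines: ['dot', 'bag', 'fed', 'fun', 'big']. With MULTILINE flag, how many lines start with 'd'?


With MULTILINE flag, ^ matches the start of each line.
Lines: ['dot', 'bag', 'fed', 'fun', 'big']
Checking which lines start with 'd':
  Line 1: 'dot' -> MATCH
  Line 2: 'bag' -> no
  Line 3: 'fed' -> no
  Line 4: 'fun' -> no
  Line 5: 'big' -> no
Matching lines: ['dot']
Count: 1

1


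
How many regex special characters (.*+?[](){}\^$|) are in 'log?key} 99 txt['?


Regex special characters are: . * + ? [ ] ( ) { } \ ^ $ |
Scanning 'log?key} 99 txt[':
  pos 3: '?' -> SPECIAL
  pos 7: '}' -> SPECIAL
  pos 15: '[' -> SPECIAL
Special chars found: ['?', '}', '[']
Total: 3

3


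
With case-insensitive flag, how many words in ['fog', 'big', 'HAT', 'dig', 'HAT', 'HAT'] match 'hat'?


Case-insensitive matching: compare each word's lowercase form to 'hat'.
  'fog' -> lower='fog' -> no
  'big' -> lower='big' -> no
  'HAT' -> lower='hat' -> MATCH
  'dig' -> lower='dig' -> no
  'HAT' -> lower='hat' -> MATCH
  'HAT' -> lower='hat' -> MATCH
Matches: ['HAT', 'HAT', 'HAT']
Count: 3

3


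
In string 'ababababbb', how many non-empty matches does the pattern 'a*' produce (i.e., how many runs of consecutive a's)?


Pattern 'a*' matches zero or more a's. We want non-empty runs of consecutive a's.
String: 'ababababbb'
Walking through the string to find runs of a's:
  Run 1: positions 0-0 -> 'a'
  Run 2: positions 2-2 -> 'a'
  Run 3: positions 4-4 -> 'a'
  Run 4: positions 6-6 -> 'a'
Non-empty runs found: ['a', 'a', 'a', 'a']
Count: 4

4


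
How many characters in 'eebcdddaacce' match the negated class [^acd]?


Negated class [^acd] matches any char NOT in {a, c, d}
Scanning 'eebcdddaacce':
  pos 0: 'e' -> MATCH
  pos 1: 'e' -> MATCH
  pos 2: 'b' -> MATCH
  pos 3: 'c' -> no (excluded)
  pos 4: 'd' -> no (excluded)
  pos 5: 'd' -> no (excluded)
  pos 6: 'd' -> no (excluded)
  pos 7: 'a' -> no (excluded)
  pos 8: 'a' -> no (excluded)
  pos 9: 'c' -> no (excluded)
  pos 10: 'c' -> no (excluded)
  pos 11: 'e' -> MATCH
Total matches: 4

4


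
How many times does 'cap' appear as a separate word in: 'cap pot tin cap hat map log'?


Scanning each word for exact match 'cap':
  Word 1: 'cap' -> MATCH
  Word 2: 'pot' -> no
  Word 3: 'tin' -> no
  Word 4: 'cap' -> MATCH
  Word 5: 'hat' -> no
  Word 6: 'map' -> no
  Word 7: 'log' -> no
Total matches: 2

2


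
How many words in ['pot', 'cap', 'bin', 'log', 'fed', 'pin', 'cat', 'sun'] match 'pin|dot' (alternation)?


Alternation 'pin|dot' matches either 'pin' or 'dot'.
Checking each word:
  'pot' -> no
  'cap' -> no
  'bin' -> no
  'log' -> no
  'fed' -> no
  'pin' -> MATCH
  'cat' -> no
  'sun' -> no
Matches: ['pin']
Count: 1

1


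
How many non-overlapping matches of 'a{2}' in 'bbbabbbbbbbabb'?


Pattern 'a{2}' matches exactly 2 consecutive a's (greedy, non-overlapping).
String: 'bbbabbbbbbbabb'
Scanning for runs of a's:
  Run at pos 3: 'a' (length 1) -> 0 match(es)
  Run at pos 11: 'a' (length 1) -> 0 match(es)
Matches found: []
Total: 0

0


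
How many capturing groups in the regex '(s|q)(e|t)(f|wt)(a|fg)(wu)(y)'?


To count capturing groups, count each '(' that starts a group.
Pattern: '(s|q)(e|t)(f|wt)(a|fg)(wu)(y)'
Walking through the pattern:
  Position 0: '(' -> group #1
  Position 5: '(' -> group #2
  Position 10: '(' -> group #3
  Position 16: '(' -> group #4
  Position 22: '(' -> group #5
  Position 26: '(' -> group #6
Total capturing groups: 6

6


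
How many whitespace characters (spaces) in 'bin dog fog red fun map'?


\s matches whitespace characters (spaces, tabs, etc.).
Text: 'bin dog fog red fun map'
This text has 6 words separated by spaces.
Number of spaces = number of words - 1 = 6 - 1 = 5

5


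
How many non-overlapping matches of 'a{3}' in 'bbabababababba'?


Pattern 'a{3}' matches exactly 3 consecutive a's (greedy, non-overlapping).
String: 'bbabababababba'
Scanning for runs of a's:
  Run at pos 2: 'a' (length 1) -> 0 match(es)
  Run at pos 4: 'a' (length 1) -> 0 match(es)
  Run at pos 6: 'a' (length 1) -> 0 match(es)
  Run at pos 8: 'a' (length 1) -> 0 match(es)
  Run at pos 10: 'a' (length 1) -> 0 match(es)
  Run at pos 13: 'a' (length 1) -> 0 match(es)
Matches found: []
Total: 0

0


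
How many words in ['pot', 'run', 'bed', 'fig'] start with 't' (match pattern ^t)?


Pattern ^t anchors to start of word. Check which words begin with 't':
  'pot' -> no
  'run' -> no
  'bed' -> no
  'fig' -> no
Matching words: []
Count: 0

0


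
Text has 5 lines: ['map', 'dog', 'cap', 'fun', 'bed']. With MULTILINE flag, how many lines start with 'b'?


With MULTILINE flag, ^ matches the start of each line.
Lines: ['map', 'dog', 'cap', 'fun', 'bed']
Checking which lines start with 'b':
  Line 1: 'map' -> no
  Line 2: 'dog' -> no
  Line 3: 'cap' -> no
  Line 4: 'fun' -> no
  Line 5: 'bed' -> MATCH
Matching lines: ['bed']
Count: 1

1


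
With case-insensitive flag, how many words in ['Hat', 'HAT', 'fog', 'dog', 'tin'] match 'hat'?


Case-insensitive matching: compare each word's lowercase form to 'hat'.
  'Hat' -> lower='hat' -> MATCH
  'HAT' -> lower='hat' -> MATCH
  'fog' -> lower='fog' -> no
  'dog' -> lower='dog' -> no
  'tin' -> lower='tin' -> no
Matches: ['Hat', 'HAT']
Count: 2

2


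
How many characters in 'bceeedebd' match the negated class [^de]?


Negated class [^de] matches any char NOT in {d, e}
Scanning 'bceeedebd':
  pos 0: 'b' -> MATCH
  pos 1: 'c' -> MATCH
  pos 2: 'e' -> no (excluded)
  pos 3: 'e' -> no (excluded)
  pos 4: 'e' -> no (excluded)
  pos 5: 'd' -> no (excluded)
  pos 6: 'e' -> no (excluded)
  pos 7: 'b' -> MATCH
  pos 8: 'd' -> no (excluded)
Total matches: 3

3


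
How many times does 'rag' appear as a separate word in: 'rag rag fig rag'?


Scanning each word for exact match 'rag':
  Word 1: 'rag' -> MATCH
  Word 2: 'rag' -> MATCH
  Word 3: 'fig' -> no
  Word 4: 'rag' -> MATCH
Total matches: 3

3


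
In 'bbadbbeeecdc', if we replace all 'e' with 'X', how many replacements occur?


re.sub('e', 'X', text) replaces every occurrence of 'e' with 'X'.
Text: 'bbadbbeeecdc'
Scanning for 'e':
  pos 6: 'e' -> replacement #1
  pos 7: 'e' -> replacement #2
  pos 8: 'e' -> replacement #3
Total replacements: 3

3


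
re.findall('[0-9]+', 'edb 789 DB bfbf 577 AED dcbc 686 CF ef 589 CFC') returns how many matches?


Pattern '[0-9]+' finds one or more digits.
Text: 'edb 789 DB bfbf 577 AED dcbc 686 CF ef 589 CFC'
Scanning for matches:
  Match 1: '789'
  Match 2: '577'
  Match 3: '686'
  Match 4: '589'
Total matches: 4

4


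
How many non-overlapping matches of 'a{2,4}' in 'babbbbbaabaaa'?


Pattern 'a{2,4}' matches between 2 and 4 consecutive a's (greedy).
String: 'babbbbbaabaaa'
Finding runs of a's and applying greedy matching:
  Run at pos 1: 'a' (length 1)
  Run at pos 7: 'aa' (length 2)
  Run at pos 10: 'aaa' (length 3)
Matches: ['aa', 'aaa']
Count: 2

2


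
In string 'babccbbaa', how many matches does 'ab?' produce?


Pattern 'ab?' matches 'a' optionally followed by 'b'.
String: 'babccbbaa'
Scanning left to right for 'a' then checking next char:
  Match 1: 'ab' (a followed by b)
  Match 2: 'a' (a not followed by b)
  Match 3: 'a' (a not followed by b)
Total matches: 3

3


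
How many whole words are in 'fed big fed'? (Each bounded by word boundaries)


Word boundaries (\b) mark the start/end of each word.
Text: 'fed big fed'
Splitting by whitespace:
  Word 1: 'fed'
  Word 2: 'big'
  Word 3: 'fed'
Total whole words: 3

3


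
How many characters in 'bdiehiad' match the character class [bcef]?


Character class [bcef] matches any of: {b, c, e, f}
Scanning string 'bdiehiad' character by character:
  pos 0: 'b' -> MATCH
  pos 1: 'd' -> no
  pos 2: 'i' -> no
  pos 3: 'e' -> MATCH
  pos 4: 'h' -> no
  pos 5: 'i' -> no
  pos 6: 'a' -> no
  pos 7: 'd' -> no
Total matches: 2

2


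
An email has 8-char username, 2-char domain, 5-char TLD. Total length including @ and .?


An email address has format: username@domain.tld
Username length: 8
'@' character: 1
Domain length: 2
'.' character: 1
TLD length: 5
Total = 8 + 1 + 2 + 1 + 5 = 17

17


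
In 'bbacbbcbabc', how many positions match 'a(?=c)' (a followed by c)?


Lookahead 'a(?=c)' matches 'a' only when followed by 'c'.
String: 'bbacbbcbabc'
Checking each position where char is 'a':
  pos 2: 'a' -> MATCH (next='c')
  pos 8: 'a' -> no (next='b')
Matching positions: [2]
Count: 1

1


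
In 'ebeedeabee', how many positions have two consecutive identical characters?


Looking for consecutive identical characters in 'ebeedeabee':
  pos 0-1: 'e' vs 'b' -> different
  pos 1-2: 'b' vs 'e' -> different
  pos 2-3: 'e' vs 'e' -> MATCH ('ee')
  pos 3-4: 'e' vs 'd' -> different
  pos 4-5: 'd' vs 'e' -> different
  pos 5-6: 'e' vs 'a' -> different
  pos 6-7: 'a' vs 'b' -> different
  pos 7-8: 'b' vs 'e' -> different
  pos 8-9: 'e' vs 'e' -> MATCH ('ee')
Consecutive identical pairs: ['ee', 'ee']
Count: 2

2


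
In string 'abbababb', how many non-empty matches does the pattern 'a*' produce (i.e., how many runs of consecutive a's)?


Pattern 'a*' matches zero or more a's. We want non-empty runs of consecutive a's.
String: 'abbababb'
Walking through the string to find runs of a's:
  Run 1: positions 0-0 -> 'a'
  Run 2: positions 3-3 -> 'a'
  Run 3: positions 5-5 -> 'a'
Non-empty runs found: ['a', 'a', 'a']
Count: 3

3


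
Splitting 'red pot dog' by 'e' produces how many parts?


Splitting by 'e' breaks the string at each occurrence of the separator.
Text: 'red pot dog'
Parts after split:
  Part 1: 'r'
  Part 2: 'd pot dog'
Total parts: 2

2


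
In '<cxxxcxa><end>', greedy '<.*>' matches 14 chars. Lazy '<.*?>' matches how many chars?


Greedy '<.*>' tries to match as MUCH as possible.
Lazy '<.*?>' tries to match as LITTLE as possible.

String: '<cxxxcxa><end>'
Greedy '<.*>' starts at first '<' and extends to the LAST '>': '<cxxxcxa><end>' (14 chars)
Lazy '<.*?>' starts at first '<' and stops at the FIRST '>': '<cxxxcxa>' (9 chars)

9


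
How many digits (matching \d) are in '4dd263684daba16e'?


\d matches any digit 0-9.
Scanning '4dd263684daba16e':
  pos 0: '4' -> DIGIT
  pos 3: '2' -> DIGIT
  pos 4: '6' -> DIGIT
  pos 5: '3' -> DIGIT
  pos 6: '6' -> DIGIT
  pos 7: '8' -> DIGIT
  pos 8: '4' -> DIGIT
  pos 13: '1' -> DIGIT
  pos 14: '6' -> DIGIT
Digits found: ['4', '2', '6', '3', '6', '8', '4', '1', '6']
Total: 9

9


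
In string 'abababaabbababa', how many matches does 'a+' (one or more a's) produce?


Pattern 'a+' matches one or more consecutive a's.
String: 'abababaabbababa'
Scanning for runs of a:
  Match 1: 'a' (length 1)
  Match 2: 'a' (length 1)
  Match 3: 'a' (length 1)
  Match 4: 'aa' (length 2)
  Match 5: 'a' (length 1)
  Match 6: 'a' (length 1)
  Match 7: 'a' (length 1)
Total matches: 7

7


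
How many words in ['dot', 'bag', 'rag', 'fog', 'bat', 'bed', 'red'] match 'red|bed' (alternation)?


Alternation 'red|bed' matches either 'red' or 'bed'.
Checking each word:
  'dot' -> no
  'bag' -> no
  'rag' -> no
  'fog' -> no
  'bat' -> no
  'bed' -> MATCH
  'red' -> MATCH
Matches: ['bed', 'red']
Count: 2

2


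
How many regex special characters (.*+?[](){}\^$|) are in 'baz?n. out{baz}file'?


Regex special characters are: . * + ? [ ] ( ) { } \ ^ $ |
Scanning 'baz?n. out{baz}file':
  pos 3: '?' -> SPECIAL
  pos 5: '.' -> SPECIAL
  pos 10: '{' -> SPECIAL
  pos 14: '}' -> SPECIAL
Special chars found: ['?', '.', '{', '}']
Total: 4

4


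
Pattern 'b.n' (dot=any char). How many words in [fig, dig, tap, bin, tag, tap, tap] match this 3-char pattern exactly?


Pattern 'b.n' means: starts with 'b', any single char, ends with 'n'.
Checking each word (must be exactly 3 chars):
  'fig' (len=3): no
  'dig' (len=3): no
  'tap' (len=3): no
  'bin' (len=3): MATCH
  'tag' (len=3): no
  'tap' (len=3): no
  'tap' (len=3): no
Matching words: ['bin']
Total: 1

1


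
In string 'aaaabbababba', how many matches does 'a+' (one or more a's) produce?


Pattern 'a+' matches one or more consecutive a's.
String: 'aaaabbababba'
Scanning for runs of a:
  Match 1: 'aaaa' (length 4)
  Match 2: 'a' (length 1)
  Match 3: 'a' (length 1)
  Match 4: 'a' (length 1)
Total matches: 4

4


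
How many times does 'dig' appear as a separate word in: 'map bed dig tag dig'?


Scanning each word for exact match 'dig':
  Word 1: 'map' -> no
  Word 2: 'bed' -> no
  Word 3: 'dig' -> MATCH
  Word 4: 'tag' -> no
  Word 5: 'dig' -> MATCH
Total matches: 2

2


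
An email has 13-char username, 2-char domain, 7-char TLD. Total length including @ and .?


An email address has format: username@domain.tld
Username length: 13
'@' character: 1
Domain length: 2
'.' character: 1
TLD length: 7
Total = 13 + 1 + 2 + 1 + 7 = 24

24


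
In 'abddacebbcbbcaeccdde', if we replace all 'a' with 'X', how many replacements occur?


re.sub('a', 'X', text) replaces every occurrence of 'a' with 'X'.
Text: 'abddacebbcbbcaeccdde'
Scanning for 'a':
  pos 0: 'a' -> replacement #1
  pos 4: 'a' -> replacement #2
  pos 13: 'a' -> replacement #3
Total replacements: 3

3


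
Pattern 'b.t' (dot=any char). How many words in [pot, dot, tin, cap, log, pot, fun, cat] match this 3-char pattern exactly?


Pattern 'b.t' means: starts with 'b', any single char, ends with 't'.
Checking each word (must be exactly 3 chars):
  'pot' (len=3): no
  'dot' (len=3): no
  'tin' (len=3): no
  'cap' (len=3): no
  'log' (len=3): no
  'pot' (len=3): no
  'fun' (len=3): no
  'cat' (len=3): no
Matching words: []
Total: 0

0


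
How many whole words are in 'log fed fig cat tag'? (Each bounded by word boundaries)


Word boundaries (\b) mark the start/end of each word.
Text: 'log fed fig cat tag'
Splitting by whitespace:
  Word 1: 'log'
  Word 2: 'fed'
  Word 3: 'fig'
  Word 4: 'cat'
  Word 5: 'tag'
Total whole words: 5

5


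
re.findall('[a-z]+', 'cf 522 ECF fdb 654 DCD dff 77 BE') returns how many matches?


Pattern '[a-z]+' finds one or more lowercase letters.
Text: 'cf 522 ECF fdb 654 DCD dff 77 BE'
Scanning for matches:
  Match 1: 'cf'
  Match 2: 'fdb'
  Match 3: 'dff'
Total matches: 3

3


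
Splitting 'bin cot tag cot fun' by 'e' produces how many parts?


Splitting by 'e' breaks the string at each occurrence of the separator.
Text: 'bin cot tag cot fun'
Parts after split:
  Part 1: 'bin cot tag cot fun'
Total parts: 1

1


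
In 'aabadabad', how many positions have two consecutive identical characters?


Looking for consecutive identical characters in 'aabadabad':
  pos 0-1: 'a' vs 'a' -> MATCH ('aa')
  pos 1-2: 'a' vs 'b' -> different
  pos 2-3: 'b' vs 'a' -> different
  pos 3-4: 'a' vs 'd' -> different
  pos 4-5: 'd' vs 'a' -> different
  pos 5-6: 'a' vs 'b' -> different
  pos 6-7: 'b' vs 'a' -> different
  pos 7-8: 'a' vs 'd' -> different
Consecutive identical pairs: ['aa']
Count: 1

1


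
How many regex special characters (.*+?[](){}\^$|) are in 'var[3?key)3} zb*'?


Regex special characters are: . * + ? [ ] ( ) { } \ ^ $ |
Scanning 'var[3?key)3} zb*':
  pos 3: '[' -> SPECIAL
  pos 5: '?' -> SPECIAL
  pos 9: ')' -> SPECIAL
  pos 11: '}' -> SPECIAL
  pos 15: '*' -> SPECIAL
Special chars found: ['[', '?', ')', '}', '*']
Total: 5

5


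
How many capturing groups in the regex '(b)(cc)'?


To count capturing groups, count each '(' that starts a group.
Pattern: '(b)(cc)'
Walking through the pattern:
  Position 0: '(' -> group #1
  Position 3: '(' -> group #2
Total capturing groups: 2

2


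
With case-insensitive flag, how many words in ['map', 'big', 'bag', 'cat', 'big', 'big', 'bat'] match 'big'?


Case-insensitive matching: compare each word's lowercase form to 'big'.
  'map' -> lower='map' -> no
  'big' -> lower='big' -> MATCH
  'bag' -> lower='bag' -> no
  'cat' -> lower='cat' -> no
  'big' -> lower='big' -> MATCH
  'big' -> lower='big' -> MATCH
  'bat' -> lower='bat' -> no
Matches: ['big', 'big', 'big']
Count: 3

3


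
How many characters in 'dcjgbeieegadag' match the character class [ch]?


Character class [ch] matches any of: {c, h}
Scanning string 'dcjgbeieegadag' character by character:
  pos 0: 'd' -> no
  pos 1: 'c' -> MATCH
  pos 2: 'j' -> no
  pos 3: 'g' -> no
  pos 4: 'b' -> no
  pos 5: 'e' -> no
  pos 6: 'i' -> no
  pos 7: 'e' -> no
  pos 8: 'e' -> no
  pos 9: 'g' -> no
  pos 10: 'a' -> no
  pos 11: 'd' -> no
  pos 12: 'a' -> no
  pos 13: 'g' -> no
Total matches: 1

1


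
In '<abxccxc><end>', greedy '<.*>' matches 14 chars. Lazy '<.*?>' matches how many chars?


Greedy '<.*>' tries to match as MUCH as possible.
Lazy '<.*?>' tries to match as LITTLE as possible.

String: '<abxccxc><end>'
Greedy '<.*>' starts at first '<' and extends to the LAST '>': '<abxccxc><end>' (14 chars)
Lazy '<.*?>' starts at first '<' and stops at the FIRST '>': '<abxccxc>' (9 chars)

9


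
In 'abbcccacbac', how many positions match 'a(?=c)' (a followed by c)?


Lookahead 'a(?=c)' matches 'a' only when followed by 'c'.
String: 'abbcccacbac'
Checking each position where char is 'a':
  pos 0: 'a' -> no (next='b')
  pos 6: 'a' -> MATCH (next='c')
  pos 9: 'a' -> MATCH (next='c')
Matching positions: [6, 9]
Count: 2

2


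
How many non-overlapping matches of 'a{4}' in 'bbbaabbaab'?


Pattern 'a{4}' matches exactly 4 consecutive a's (greedy, non-overlapping).
String: 'bbbaabbaab'
Scanning for runs of a's:
  Run at pos 3: 'aa' (length 2) -> 0 match(es)
  Run at pos 7: 'aa' (length 2) -> 0 match(es)
Matches found: []
Total: 0

0


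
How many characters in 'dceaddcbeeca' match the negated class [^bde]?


Negated class [^bde] matches any char NOT in {b, d, e}
Scanning 'dceaddcbeeca':
  pos 0: 'd' -> no (excluded)
  pos 1: 'c' -> MATCH
  pos 2: 'e' -> no (excluded)
  pos 3: 'a' -> MATCH
  pos 4: 'd' -> no (excluded)
  pos 5: 'd' -> no (excluded)
  pos 6: 'c' -> MATCH
  pos 7: 'b' -> no (excluded)
  pos 8: 'e' -> no (excluded)
  pos 9: 'e' -> no (excluded)
  pos 10: 'c' -> MATCH
  pos 11: 'a' -> MATCH
Total matches: 5

5


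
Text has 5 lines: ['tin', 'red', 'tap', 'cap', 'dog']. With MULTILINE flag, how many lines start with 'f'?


With MULTILINE flag, ^ matches the start of each line.
Lines: ['tin', 'red', 'tap', 'cap', 'dog']
Checking which lines start with 'f':
  Line 1: 'tin' -> no
  Line 2: 'red' -> no
  Line 3: 'tap' -> no
  Line 4: 'cap' -> no
  Line 5: 'dog' -> no
Matching lines: []
Count: 0

0


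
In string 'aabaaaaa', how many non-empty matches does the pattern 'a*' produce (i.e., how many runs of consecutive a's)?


Pattern 'a*' matches zero or more a's. We want non-empty runs of consecutive a's.
String: 'aabaaaaa'
Walking through the string to find runs of a's:
  Run 1: positions 0-1 -> 'aa'
  Run 2: positions 3-7 -> 'aaaaa'
Non-empty runs found: ['aa', 'aaaaa']
Count: 2

2


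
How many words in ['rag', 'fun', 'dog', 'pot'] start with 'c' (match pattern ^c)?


Pattern ^c anchors to start of word. Check which words begin with 'c':
  'rag' -> no
  'fun' -> no
  'dog' -> no
  'pot' -> no
Matching words: []
Count: 0

0


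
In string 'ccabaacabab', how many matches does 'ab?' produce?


Pattern 'ab?' matches 'a' optionally followed by 'b'.
String: 'ccabaacabab'
Scanning left to right for 'a' then checking next char:
  Match 1: 'ab' (a followed by b)
  Match 2: 'a' (a not followed by b)
  Match 3: 'a' (a not followed by b)
  Match 4: 'ab' (a followed by b)
  Match 5: 'ab' (a followed by b)
Total matches: 5

5


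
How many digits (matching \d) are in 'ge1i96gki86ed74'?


\d matches any digit 0-9.
Scanning 'ge1i96gki86ed74':
  pos 2: '1' -> DIGIT
  pos 4: '9' -> DIGIT
  pos 5: '6' -> DIGIT
  pos 9: '8' -> DIGIT
  pos 10: '6' -> DIGIT
  pos 13: '7' -> DIGIT
  pos 14: '4' -> DIGIT
Digits found: ['1', '9', '6', '8', '6', '7', '4']
Total: 7

7


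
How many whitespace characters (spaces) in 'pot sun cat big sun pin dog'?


\s matches whitespace characters (spaces, tabs, etc.).
Text: 'pot sun cat big sun pin dog'
This text has 7 words separated by spaces.
Number of spaces = number of words - 1 = 7 - 1 = 6

6


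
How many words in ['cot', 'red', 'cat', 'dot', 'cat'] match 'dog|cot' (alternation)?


Alternation 'dog|cot' matches either 'dog' or 'cot'.
Checking each word:
  'cot' -> MATCH
  'red' -> no
  'cat' -> no
  'dot' -> no
  'cat' -> no
Matches: ['cot']
Count: 1

1


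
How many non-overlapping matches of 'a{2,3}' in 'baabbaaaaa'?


Pattern 'a{2,3}' matches between 2 and 3 consecutive a's (greedy).
String: 'baabbaaaaa'
Finding runs of a's and applying greedy matching:
  Run at pos 1: 'aa' (length 2)
  Run at pos 5: 'aaaaa' (length 5)
Matches: ['aa', 'aaa', 'aa']
Count: 3

3


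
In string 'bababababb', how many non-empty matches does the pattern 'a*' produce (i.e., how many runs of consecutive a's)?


Pattern 'a*' matches zero or more a's. We want non-empty runs of consecutive a's.
String: 'bababababb'
Walking through the string to find runs of a's:
  Run 1: positions 1-1 -> 'a'
  Run 2: positions 3-3 -> 'a'
  Run 3: positions 5-5 -> 'a'
  Run 4: positions 7-7 -> 'a'
Non-empty runs found: ['a', 'a', 'a', 'a']
Count: 4

4


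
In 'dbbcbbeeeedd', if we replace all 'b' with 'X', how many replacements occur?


re.sub('b', 'X', text) replaces every occurrence of 'b' with 'X'.
Text: 'dbbcbbeeeedd'
Scanning for 'b':
  pos 1: 'b' -> replacement #1
  pos 2: 'b' -> replacement #2
  pos 4: 'b' -> replacement #3
  pos 5: 'b' -> replacement #4
Total replacements: 4

4


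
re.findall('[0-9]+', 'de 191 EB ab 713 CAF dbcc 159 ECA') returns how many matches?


Pattern '[0-9]+' finds one or more digits.
Text: 'de 191 EB ab 713 CAF dbcc 159 ECA'
Scanning for matches:
  Match 1: '191'
  Match 2: '713'
  Match 3: '159'
Total matches: 3

3


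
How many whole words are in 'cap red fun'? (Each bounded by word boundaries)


Word boundaries (\b) mark the start/end of each word.
Text: 'cap red fun'
Splitting by whitespace:
  Word 1: 'cap'
  Word 2: 'red'
  Word 3: 'fun'
Total whole words: 3

3


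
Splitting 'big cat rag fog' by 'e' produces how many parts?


Splitting by 'e' breaks the string at each occurrence of the separator.
Text: 'big cat rag fog'
Parts after split:
  Part 1: 'big cat rag fog'
Total parts: 1

1


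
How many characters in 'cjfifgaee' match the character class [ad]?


Character class [ad] matches any of: {a, d}
Scanning string 'cjfifgaee' character by character:
  pos 0: 'c' -> no
  pos 1: 'j' -> no
  pos 2: 'f' -> no
  pos 3: 'i' -> no
  pos 4: 'f' -> no
  pos 5: 'g' -> no
  pos 6: 'a' -> MATCH
  pos 7: 'e' -> no
  pos 8: 'e' -> no
Total matches: 1

1


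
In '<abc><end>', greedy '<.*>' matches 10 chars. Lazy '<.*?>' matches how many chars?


Greedy '<.*>' tries to match as MUCH as possible.
Lazy '<.*?>' tries to match as LITTLE as possible.

String: '<abc><end>'
Greedy '<.*>' starts at first '<' and extends to the LAST '>': '<abc><end>' (10 chars)
Lazy '<.*?>' starts at first '<' and stops at the FIRST '>': '<abc>' (5 chars)

5


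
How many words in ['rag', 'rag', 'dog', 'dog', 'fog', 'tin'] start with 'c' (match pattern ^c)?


Pattern ^c anchors to start of word. Check which words begin with 'c':
  'rag' -> no
  'rag' -> no
  'dog' -> no
  'dog' -> no
  'fog' -> no
  'tin' -> no
Matching words: []
Count: 0

0


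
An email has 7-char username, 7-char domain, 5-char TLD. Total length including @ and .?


An email address has format: username@domain.tld
Username length: 7
'@' character: 1
Domain length: 7
'.' character: 1
TLD length: 5
Total = 7 + 1 + 7 + 1 + 5 = 21

21


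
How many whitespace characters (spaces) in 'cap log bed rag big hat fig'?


\s matches whitespace characters (spaces, tabs, etc.).
Text: 'cap log bed rag big hat fig'
This text has 7 words separated by spaces.
Number of spaces = number of words - 1 = 7 - 1 = 6

6


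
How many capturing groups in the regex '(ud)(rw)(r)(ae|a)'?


To count capturing groups, count each '(' that starts a group.
Pattern: '(ud)(rw)(r)(ae|a)'
Walking through the pattern:
  Position 0: '(' -> group #1
  Position 4: '(' -> group #2
  Position 8: '(' -> group #3
  Position 11: '(' -> group #4
Total capturing groups: 4

4


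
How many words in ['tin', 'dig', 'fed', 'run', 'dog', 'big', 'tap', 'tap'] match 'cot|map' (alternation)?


Alternation 'cot|map' matches either 'cot' or 'map'.
Checking each word:
  'tin' -> no
  'dig' -> no
  'fed' -> no
  'run' -> no
  'dog' -> no
  'big' -> no
  'tap' -> no
  'tap' -> no
Matches: []
Count: 0

0


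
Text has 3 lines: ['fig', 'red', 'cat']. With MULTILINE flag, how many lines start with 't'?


With MULTILINE flag, ^ matches the start of each line.
Lines: ['fig', 'red', 'cat']
Checking which lines start with 't':
  Line 1: 'fig' -> no
  Line 2: 'red' -> no
  Line 3: 'cat' -> no
Matching lines: []
Count: 0

0


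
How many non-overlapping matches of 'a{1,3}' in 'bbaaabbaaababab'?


Pattern 'a{1,3}' matches between 1 and 3 consecutive a's (greedy).
String: 'bbaaabbaaababab'
Finding runs of a's and applying greedy matching:
  Run at pos 2: 'aaa' (length 3)
  Run at pos 7: 'aaa' (length 3)
  Run at pos 11: 'a' (length 1)
  Run at pos 13: 'a' (length 1)
Matches: ['aaa', 'aaa', 'a', 'a']
Count: 4

4


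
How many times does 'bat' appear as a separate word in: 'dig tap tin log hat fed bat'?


Scanning each word for exact match 'bat':
  Word 1: 'dig' -> no
  Word 2: 'tap' -> no
  Word 3: 'tin' -> no
  Word 4: 'log' -> no
  Word 5: 'hat' -> no
  Word 6: 'fed' -> no
  Word 7: 'bat' -> MATCH
Total matches: 1

1


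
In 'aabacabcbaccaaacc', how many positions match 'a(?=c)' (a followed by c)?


Lookahead 'a(?=c)' matches 'a' only when followed by 'c'.
String: 'aabacabcbaccaaacc'
Checking each position where char is 'a':
  pos 0: 'a' -> no (next='a')
  pos 1: 'a' -> no (next='b')
  pos 3: 'a' -> MATCH (next='c')
  pos 5: 'a' -> no (next='b')
  pos 9: 'a' -> MATCH (next='c')
  pos 12: 'a' -> no (next='a')
  pos 13: 'a' -> no (next='a')
  pos 14: 'a' -> MATCH (next='c')
Matching positions: [3, 9, 14]
Count: 3

3


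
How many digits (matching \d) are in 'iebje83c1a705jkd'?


\d matches any digit 0-9.
Scanning 'iebje83c1a705jkd':
  pos 5: '8' -> DIGIT
  pos 6: '3' -> DIGIT
  pos 8: '1' -> DIGIT
  pos 10: '7' -> DIGIT
  pos 11: '0' -> DIGIT
  pos 12: '5' -> DIGIT
Digits found: ['8', '3', '1', '7', '0', '5']
Total: 6

6


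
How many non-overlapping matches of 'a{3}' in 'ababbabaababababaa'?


Pattern 'a{3}' matches exactly 3 consecutive a's (greedy, non-overlapping).
String: 'ababbabaababababaa'
Scanning for runs of a's:
  Run at pos 0: 'a' (length 1) -> 0 match(es)
  Run at pos 2: 'a' (length 1) -> 0 match(es)
  Run at pos 5: 'a' (length 1) -> 0 match(es)
  Run at pos 7: 'aa' (length 2) -> 0 match(es)
  Run at pos 10: 'a' (length 1) -> 0 match(es)
  Run at pos 12: 'a' (length 1) -> 0 match(es)
  Run at pos 14: 'a' (length 1) -> 0 match(es)
  Run at pos 16: 'aa' (length 2) -> 0 match(es)
Matches found: []
Total: 0

0


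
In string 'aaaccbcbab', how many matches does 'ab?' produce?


Pattern 'ab?' matches 'a' optionally followed by 'b'.
String: 'aaaccbcbab'
Scanning left to right for 'a' then checking next char:
  Match 1: 'a' (a not followed by b)
  Match 2: 'a' (a not followed by b)
  Match 3: 'a' (a not followed by b)
  Match 4: 'ab' (a followed by b)
Total matches: 4

4


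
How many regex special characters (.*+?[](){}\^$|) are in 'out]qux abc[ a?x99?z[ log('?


Regex special characters are: . * + ? [ ] ( ) { } \ ^ $ |
Scanning 'out]qux abc[ a?x99?z[ log(':
  pos 3: ']' -> SPECIAL
  pos 11: '[' -> SPECIAL
  pos 14: '?' -> SPECIAL
  pos 18: '?' -> SPECIAL
  pos 20: '[' -> SPECIAL
  pos 25: '(' -> SPECIAL
Special chars found: [']', '[', '?', '?', '[', '(']
Total: 6

6


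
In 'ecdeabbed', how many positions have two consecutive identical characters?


Looking for consecutive identical characters in 'ecdeabbed':
  pos 0-1: 'e' vs 'c' -> different
  pos 1-2: 'c' vs 'd' -> different
  pos 2-3: 'd' vs 'e' -> different
  pos 3-4: 'e' vs 'a' -> different
  pos 4-5: 'a' vs 'b' -> different
  pos 5-6: 'b' vs 'b' -> MATCH ('bb')
  pos 6-7: 'b' vs 'e' -> different
  pos 7-8: 'e' vs 'd' -> different
Consecutive identical pairs: ['bb']
Count: 1

1


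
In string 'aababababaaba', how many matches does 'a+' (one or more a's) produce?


Pattern 'a+' matches one or more consecutive a's.
String: 'aababababaaba'
Scanning for runs of a:
  Match 1: 'aa' (length 2)
  Match 2: 'a' (length 1)
  Match 3: 'a' (length 1)
  Match 4: 'a' (length 1)
  Match 5: 'aa' (length 2)
  Match 6: 'a' (length 1)
Total matches: 6

6


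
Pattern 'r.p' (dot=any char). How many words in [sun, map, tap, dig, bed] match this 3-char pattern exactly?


Pattern 'r.p' means: starts with 'r', any single char, ends with 'p'.
Checking each word (must be exactly 3 chars):
  'sun' (len=3): no
  'map' (len=3): no
  'tap' (len=3): no
  'dig' (len=3): no
  'bed' (len=3): no
Matching words: []
Total: 0

0


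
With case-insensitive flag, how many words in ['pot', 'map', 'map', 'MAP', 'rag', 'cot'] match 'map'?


Case-insensitive matching: compare each word's lowercase form to 'map'.
  'pot' -> lower='pot' -> no
  'map' -> lower='map' -> MATCH
  'map' -> lower='map' -> MATCH
  'MAP' -> lower='map' -> MATCH
  'rag' -> lower='rag' -> no
  'cot' -> lower='cot' -> no
Matches: ['map', 'map', 'MAP']
Count: 3

3


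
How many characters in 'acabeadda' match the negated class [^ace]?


Negated class [^ace] matches any char NOT in {a, c, e}
Scanning 'acabeadda':
  pos 0: 'a' -> no (excluded)
  pos 1: 'c' -> no (excluded)
  pos 2: 'a' -> no (excluded)
  pos 3: 'b' -> MATCH
  pos 4: 'e' -> no (excluded)
  pos 5: 'a' -> no (excluded)
  pos 6: 'd' -> MATCH
  pos 7: 'd' -> MATCH
  pos 8: 'a' -> no (excluded)
Total matches: 3

3


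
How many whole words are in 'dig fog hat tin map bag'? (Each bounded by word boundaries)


Word boundaries (\b) mark the start/end of each word.
Text: 'dig fog hat tin map bag'
Splitting by whitespace:
  Word 1: 'dig'
  Word 2: 'fog'
  Word 3: 'hat'
  Word 4: 'tin'
  Word 5: 'map'
  Word 6: 'bag'
Total whole words: 6

6


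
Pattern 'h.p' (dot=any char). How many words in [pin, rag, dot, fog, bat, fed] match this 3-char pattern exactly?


Pattern 'h.p' means: starts with 'h', any single char, ends with 'p'.
Checking each word (must be exactly 3 chars):
  'pin' (len=3): no
  'rag' (len=3): no
  'dot' (len=3): no
  'fog' (len=3): no
  'bat' (len=3): no
  'fed' (len=3): no
Matching words: []
Total: 0

0


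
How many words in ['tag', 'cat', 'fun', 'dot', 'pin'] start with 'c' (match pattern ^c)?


Pattern ^c anchors to start of word. Check which words begin with 'c':
  'tag' -> no
  'cat' -> MATCH (starts with 'c')
  'fun' -> no
  'dot' -> no
  'pin' -> no
Matching words: ['cat']
Count: 1

1


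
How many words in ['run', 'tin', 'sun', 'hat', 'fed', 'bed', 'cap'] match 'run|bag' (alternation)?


Alternation 'run|bag' matches either 'run' or 'bag'.
Checking each word:
  'run' -> MATCH
  'tin' -> no
  'sun' -> no
  'hat' -> no
  'fed' -> no
  'bed' -> no
  'cap' -> no
Matches: ['run']
Count: 1

1


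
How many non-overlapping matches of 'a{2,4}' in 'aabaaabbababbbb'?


Pattern 'a{2,4}' matches between 2 and 4 consecutive a's (greedy).
String: 'aabaaabbababbbb'
Finding runs of a's and applying greedy matching:
  Run at pos 0: 'aa' (length 2)
  Run at pos 3: 'aaa' (length 3)
  Run at pos 8: 'a' (length 1)
  Run at pos 10: 'a' (length 1)
Matches: ['aa', 'aaa']
Count: 2

2


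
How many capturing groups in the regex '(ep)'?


To count capturing groups, count each '(' that starts a group.
Pattern: '(ep)'
Walking through the pattern:
  Position 0: '(' -> group #1
Total capturing groups: 1

1


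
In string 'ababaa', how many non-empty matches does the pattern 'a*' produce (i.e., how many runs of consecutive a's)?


Pattern 'a*' matches zero or more a's. We want non-empty runs of consecutive a's.
String: 'ababaa'
Walking through the string to find runs of a's:
  Run 1: positions 0-0 -> 'a'
  Run 2: positions 2-2 -> 'a'
  Run 3: positions 4-5 -> 'aa'
Non-empty runs found: ['a', 'a', 'aa']
Count: 3

3


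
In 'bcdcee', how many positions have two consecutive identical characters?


Looking for consecutive identical characters in 'bcdcee':
  pos 0-1: 'b' vs 'c' -> different
  pos 1-2: 'c' vs 'd' -> different
  pos 2-3: 'd' vs 'c' -> different
  pos 3-4: 'c' vs 'e' -> different
  pos 4-5: 'e' vs 'e' -> MATCH ('ee')
Consecutive identical pairs: ['ee']
Count: 1

1


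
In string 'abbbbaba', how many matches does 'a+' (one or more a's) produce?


Pattern 'a+' matches one or more consecutive a's.
String: 'abbbbaba'
Scanning for runs of a:
  Match 1: 'a' (length 1)
  Match 2: 'a' (length 1)
  Match 3: 'a' (length 1)
Total matches: 3

3


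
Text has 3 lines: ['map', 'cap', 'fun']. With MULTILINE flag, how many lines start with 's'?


With MULTILINE flag, ^ matches the start of each line.
Lines: ['map', 'cap', 'fun']
Checking which lines start with 's':
  Line 1: 'map' -> no
  Line 2: 'cap' -> no
  Line 3: 'fun' -> no
Matching lines: []
Count: 0

0
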